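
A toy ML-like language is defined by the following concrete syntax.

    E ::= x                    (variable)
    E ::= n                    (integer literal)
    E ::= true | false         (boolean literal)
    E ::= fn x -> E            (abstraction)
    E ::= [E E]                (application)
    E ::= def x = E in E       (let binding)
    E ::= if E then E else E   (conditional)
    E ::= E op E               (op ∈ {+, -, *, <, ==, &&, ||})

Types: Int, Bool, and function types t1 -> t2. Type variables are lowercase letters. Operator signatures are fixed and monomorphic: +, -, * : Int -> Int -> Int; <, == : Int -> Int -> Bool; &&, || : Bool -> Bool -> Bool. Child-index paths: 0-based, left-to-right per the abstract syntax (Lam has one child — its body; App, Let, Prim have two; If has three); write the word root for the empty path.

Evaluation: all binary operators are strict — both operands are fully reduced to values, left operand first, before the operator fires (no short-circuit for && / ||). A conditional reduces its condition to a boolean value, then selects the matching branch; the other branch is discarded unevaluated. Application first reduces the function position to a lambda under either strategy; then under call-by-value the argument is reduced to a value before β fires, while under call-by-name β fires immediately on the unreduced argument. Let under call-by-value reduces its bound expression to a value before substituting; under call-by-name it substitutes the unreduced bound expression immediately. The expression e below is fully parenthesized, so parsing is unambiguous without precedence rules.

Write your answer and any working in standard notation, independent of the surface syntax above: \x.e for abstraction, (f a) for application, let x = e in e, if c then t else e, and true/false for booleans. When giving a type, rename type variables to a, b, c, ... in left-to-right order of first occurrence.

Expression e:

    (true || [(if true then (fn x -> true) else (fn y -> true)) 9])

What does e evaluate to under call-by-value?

Answer: true

Trace:
step 0: (true || ((if true then (\x.true) else (\y.true)) 9))
step 1: [if@1.0] (true || ((\x.true) 9))
step 2: [beta@1] (true || true)
step 3: [delta@root] true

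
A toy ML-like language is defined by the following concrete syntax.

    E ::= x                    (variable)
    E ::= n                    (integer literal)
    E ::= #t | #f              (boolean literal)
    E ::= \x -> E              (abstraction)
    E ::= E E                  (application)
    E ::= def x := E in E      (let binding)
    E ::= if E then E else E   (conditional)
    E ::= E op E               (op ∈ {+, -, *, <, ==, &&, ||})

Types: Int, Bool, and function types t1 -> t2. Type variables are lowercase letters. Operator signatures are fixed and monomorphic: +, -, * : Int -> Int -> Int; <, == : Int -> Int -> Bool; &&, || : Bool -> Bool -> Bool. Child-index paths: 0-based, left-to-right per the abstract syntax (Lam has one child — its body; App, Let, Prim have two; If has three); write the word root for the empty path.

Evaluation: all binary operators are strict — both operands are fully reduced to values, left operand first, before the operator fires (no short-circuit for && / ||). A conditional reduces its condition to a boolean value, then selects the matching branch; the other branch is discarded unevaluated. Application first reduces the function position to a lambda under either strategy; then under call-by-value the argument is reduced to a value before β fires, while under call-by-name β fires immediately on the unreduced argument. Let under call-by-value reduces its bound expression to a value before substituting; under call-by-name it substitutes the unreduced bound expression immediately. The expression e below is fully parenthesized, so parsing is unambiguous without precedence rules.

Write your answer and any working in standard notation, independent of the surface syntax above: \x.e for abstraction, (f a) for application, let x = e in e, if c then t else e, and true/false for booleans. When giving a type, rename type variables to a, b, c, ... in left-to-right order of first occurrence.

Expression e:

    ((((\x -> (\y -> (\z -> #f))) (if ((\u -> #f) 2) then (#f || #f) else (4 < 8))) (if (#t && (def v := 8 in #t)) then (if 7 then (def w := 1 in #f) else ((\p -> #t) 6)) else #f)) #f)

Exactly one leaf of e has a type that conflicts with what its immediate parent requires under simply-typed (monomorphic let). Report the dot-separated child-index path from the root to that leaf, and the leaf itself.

Derivation:
\z._ : c -> Bool
\y._ : b -> c -> Bool
\x._ : a -> b -> c -> Bool
\u._ : d -> Bool
  unify d -> Bool ~ Int -> e
  unify d ~ Int
  unify Bool ~ e
_ _ : Bool
  unify Bool ~ Bool
  unify Bool ~ Bool
  unify Bool ~ Bool
  unify Int ~ Int
  unify Int ~ Int
  unify Bool ~ Bool
  unify a -> b -> c -> Bool ~ Bool -> f
  unify a ~ Bool
  unify b -> c -> Bool ~ f
_ _ : b -> c -> Bool
  unify Bool ~ Bool
let v : Int
  unify Bool ~ Bool
  unify Bool ~ Bool
  unify Int ~ Bool
  FAIL: mismatch Int ~ Bool

Answer: 0.1.1.0 : 7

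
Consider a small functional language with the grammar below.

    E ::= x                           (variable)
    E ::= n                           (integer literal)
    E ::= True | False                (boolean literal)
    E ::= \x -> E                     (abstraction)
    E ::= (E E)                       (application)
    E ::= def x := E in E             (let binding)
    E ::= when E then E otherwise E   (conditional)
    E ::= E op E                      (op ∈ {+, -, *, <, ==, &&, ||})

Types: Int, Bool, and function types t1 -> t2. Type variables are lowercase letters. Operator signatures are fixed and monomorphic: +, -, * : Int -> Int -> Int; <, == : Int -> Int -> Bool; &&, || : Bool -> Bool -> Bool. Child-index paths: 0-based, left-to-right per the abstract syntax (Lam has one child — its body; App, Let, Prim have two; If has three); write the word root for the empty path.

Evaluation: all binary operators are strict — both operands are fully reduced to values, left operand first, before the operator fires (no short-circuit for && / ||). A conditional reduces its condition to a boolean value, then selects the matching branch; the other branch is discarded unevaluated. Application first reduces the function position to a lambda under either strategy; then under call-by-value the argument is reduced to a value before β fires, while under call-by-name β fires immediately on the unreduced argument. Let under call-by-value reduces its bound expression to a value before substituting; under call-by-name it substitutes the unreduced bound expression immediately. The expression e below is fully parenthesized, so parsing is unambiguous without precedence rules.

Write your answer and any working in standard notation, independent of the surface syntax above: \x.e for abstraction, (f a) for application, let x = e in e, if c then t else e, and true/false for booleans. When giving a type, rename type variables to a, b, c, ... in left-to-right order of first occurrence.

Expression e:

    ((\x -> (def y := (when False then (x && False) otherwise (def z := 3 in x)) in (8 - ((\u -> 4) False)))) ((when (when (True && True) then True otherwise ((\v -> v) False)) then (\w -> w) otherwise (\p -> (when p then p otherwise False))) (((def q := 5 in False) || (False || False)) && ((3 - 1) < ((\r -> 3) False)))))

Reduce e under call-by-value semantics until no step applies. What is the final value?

Answer: 4

Working:
step 0: ((\x.(let y = (if false then (x && false) else (let z = 3 in x)) in (8 - ((\u.4) false)))) ((if (if (true && true) then true else ((\v.v) false)) then (\w.w) else (\p.(if p then p else false))) (((let q = 5 in false) || (false || false)) && ((3 - 1) < ((\r.3) false)))))
step 1: [delta@1.0.0.0] ((\x.(let y = (if false then (x && false) else (let z = 3 in x)) in (8 - ((\u.4) false)))) ((if (if true then true else ((\v.v) false)) then (\w.w) else (\p.(if p then p else false))) (((let q = 5 in false) || (false || false)) && ((3 - 1) < ((\r.3) false)))))
step 2: [if@1.0.0] ((\x.(let y = (if false then (x && false) else (let z = 3 in x)) in (8 - ((\u.4) false)))) ((if true then (\w.w) else (\p.(if p then p else false))) (((let q = 5 in false) || (false || false)) && ((3 - 1) < ((\r.3) false)))))
step 3: [if@1.0] ((\x.(let y = (if false then (x && false) else (let z = 3 in x)) in (8 - ((\u.4) false)))) ((\w.w) (((let q = 5 in false) || (false || false)) && ((3 - 1) < ((\r.3) false)))))
step 4: [let@1.1.0.0] ((\x.(let y = (if false then (x && false) else (let z = 3 in x)) in (8 - ((\u.4) false)))) ((\w.w) ((false || (false || false)) && ((3 - 1) < ((\r.3) false)))))
step 5: [delta@1.1.0.1] ((\x.(let y = (if false then (x && false) else (let z = 3 in x)) in (8 - ((\u.4) false)))) ((\w.w) ((false || false) && ((3 - 1) < ((\r.3) false)))))
step 6: [delta@1.1.0] ((\x.(let y = (if false then (x && false) else (let z = 3 in x)) in (8 - ((\u.4) false)))) ((\w.w) (false && ((3 - 1) < ((\r.3) false)))))
step 7: [delta@1.1.1.0] ((\x.(let y = (if false then (x && false) else (let z = 3 in x)) in (8 - ((\u.4) false)))) ((\w.w) (false && (2 < ((\r.3) false)))))
step 8: [beta@1.1.1.1] ((\x.(let y = (if false then (x && false) else (let z = 3 in x)) in (8 - ((\u.4) false)))) ((\w.w) (false && (2 < 3))))
step 9: [delta@1.1.1] ((\x.(let y = (if false then (x && false) else (let z = 3 in x)) in (8 - ((\u.4) false)))) ((\w.w) (false && true)))
step 10: [delta@1.1] ((\x.(let y = (if false then (x && false) else (let z = 3 in x)) in (8 - ((\u.4) false)))) ((\w.w) false))
step 11: [beta@1] ((\x.(let y = (if false then (x && false) else (let z = 3 in x)) in (8 - ((\u.4) false)))) false)
step 12: [beta@root] (let y = (if false then (false && false) else (let z = 3 in false)) in (8 - ((\u.4) false)))
step 13: [if@0] (let y = (let z = 3 in false) in (8 - ((\u.4) false)))
step 14: [let@0] (let y = false in (8 - ((\u.4) false)))
step 15: [let@root] (8 - ((\u.4) false))
step 16: [beta@1] (8 - 4)
step 17: [delta@root] 4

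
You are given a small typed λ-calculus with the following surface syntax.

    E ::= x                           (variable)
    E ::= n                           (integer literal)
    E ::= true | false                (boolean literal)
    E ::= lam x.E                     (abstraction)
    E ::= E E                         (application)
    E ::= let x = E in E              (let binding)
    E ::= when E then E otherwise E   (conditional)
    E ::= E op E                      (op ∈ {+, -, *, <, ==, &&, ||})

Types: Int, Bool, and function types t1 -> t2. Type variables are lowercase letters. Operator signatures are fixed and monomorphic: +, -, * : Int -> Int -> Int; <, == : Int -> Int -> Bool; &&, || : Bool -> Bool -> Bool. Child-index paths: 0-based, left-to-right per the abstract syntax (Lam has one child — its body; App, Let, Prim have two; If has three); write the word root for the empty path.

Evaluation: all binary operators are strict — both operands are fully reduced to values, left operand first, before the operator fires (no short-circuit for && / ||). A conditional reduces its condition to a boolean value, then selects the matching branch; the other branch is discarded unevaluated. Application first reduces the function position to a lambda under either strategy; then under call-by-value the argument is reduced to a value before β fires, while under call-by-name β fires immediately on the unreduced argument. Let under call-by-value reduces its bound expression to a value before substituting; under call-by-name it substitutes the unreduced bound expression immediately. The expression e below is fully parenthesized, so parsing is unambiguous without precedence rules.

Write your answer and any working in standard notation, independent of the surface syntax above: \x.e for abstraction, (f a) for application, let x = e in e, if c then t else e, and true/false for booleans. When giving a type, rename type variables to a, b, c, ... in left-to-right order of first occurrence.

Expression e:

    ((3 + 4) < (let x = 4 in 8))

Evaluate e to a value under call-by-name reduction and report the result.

Answer: true

Trace:
step 0: ((3 + 4) < (let x = 4 in 8))
step 1: [delta@0] (7 < (let x = 4 in 8))
step 2: [let@1] (7 < 8)
step 3: [delta@root] true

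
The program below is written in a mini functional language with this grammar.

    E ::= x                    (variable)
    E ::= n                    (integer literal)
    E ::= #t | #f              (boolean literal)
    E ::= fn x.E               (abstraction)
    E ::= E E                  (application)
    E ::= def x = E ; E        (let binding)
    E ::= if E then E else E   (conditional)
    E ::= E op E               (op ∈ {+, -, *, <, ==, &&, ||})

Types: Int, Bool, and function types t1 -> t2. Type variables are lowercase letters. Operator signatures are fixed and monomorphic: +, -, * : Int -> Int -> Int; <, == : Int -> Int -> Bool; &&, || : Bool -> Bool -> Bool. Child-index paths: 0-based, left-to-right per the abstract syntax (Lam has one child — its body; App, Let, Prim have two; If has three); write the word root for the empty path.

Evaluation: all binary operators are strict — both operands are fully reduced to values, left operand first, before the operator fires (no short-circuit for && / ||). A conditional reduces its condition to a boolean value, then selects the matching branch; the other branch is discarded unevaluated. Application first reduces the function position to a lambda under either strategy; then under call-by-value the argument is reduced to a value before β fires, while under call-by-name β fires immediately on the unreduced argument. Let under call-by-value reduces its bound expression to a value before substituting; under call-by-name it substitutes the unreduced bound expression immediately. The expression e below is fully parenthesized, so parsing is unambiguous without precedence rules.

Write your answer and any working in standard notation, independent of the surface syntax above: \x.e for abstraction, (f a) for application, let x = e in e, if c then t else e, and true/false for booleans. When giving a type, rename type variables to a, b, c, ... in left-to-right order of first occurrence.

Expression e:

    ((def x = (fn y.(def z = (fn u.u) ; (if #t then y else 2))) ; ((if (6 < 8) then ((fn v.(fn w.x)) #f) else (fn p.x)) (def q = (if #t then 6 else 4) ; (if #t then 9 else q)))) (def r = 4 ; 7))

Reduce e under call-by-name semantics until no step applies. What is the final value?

Answer: 7

Derivation:
step 0: ((let x = (\y.(let z = (\u.u) in (if true then y else 2))) in ((if (6 < 8) then ((\v.(\w.x)) false) else (\p.x)) (let q = (if true then 6 else 4) in (if true then 9 else q)))) (let r = 4 in 7))
step 1: [let@0] (((if (6 < 8) then ((\v.(\w.(\y.(let z = (\u.u) in (if true then y else 2))))) false) else (\p.(\y.(let z = (\u.u) in (if true then y else 2))))) (let q = (if true then 6 else 4) in (if true then 9 else q))) (let r = 4 in 7))
step 2: [delta@0.0.0] (((if true then ((\v.(\w.(\y.(let z = (\u.u) in (if true then y else 2))))) false) else (\p.(\y.(let z = (\u.u) in (if true then y else 2))))) (let q = (if true then 6 else 4) in (if true then 9 else q))) (let r = 4 in 7))
step 3: [if@0.0] ((((\v.(\w.(\y.(let z = (\u.u) in (if true then y else 2))))) false) (let q = (if true then 6 else 4) in (if true then 9 else q))) (let r = 4 in 7))
step 4: [beta@0.0] (((\w.(\y.(let z = (\u.u) in (if true then y else 2)))) (let q = (if true then 6 else 4) in (if true then 9 else q))) (let r = 4 in 7))
step 5: [beta@0] ((\y.(let z = (\u.u) in (if true then y else 2))) (let r = 4 in 7))
step 6: [beta@root] (let z = (\u.u) in (if true then (let r = 4 in 7) else 2))
step 7: [let@root] (if true then (let r = 4 in 7) else 2)
step 8: [if@root] (let r = 4 in 7)
step 9: [let@root] 7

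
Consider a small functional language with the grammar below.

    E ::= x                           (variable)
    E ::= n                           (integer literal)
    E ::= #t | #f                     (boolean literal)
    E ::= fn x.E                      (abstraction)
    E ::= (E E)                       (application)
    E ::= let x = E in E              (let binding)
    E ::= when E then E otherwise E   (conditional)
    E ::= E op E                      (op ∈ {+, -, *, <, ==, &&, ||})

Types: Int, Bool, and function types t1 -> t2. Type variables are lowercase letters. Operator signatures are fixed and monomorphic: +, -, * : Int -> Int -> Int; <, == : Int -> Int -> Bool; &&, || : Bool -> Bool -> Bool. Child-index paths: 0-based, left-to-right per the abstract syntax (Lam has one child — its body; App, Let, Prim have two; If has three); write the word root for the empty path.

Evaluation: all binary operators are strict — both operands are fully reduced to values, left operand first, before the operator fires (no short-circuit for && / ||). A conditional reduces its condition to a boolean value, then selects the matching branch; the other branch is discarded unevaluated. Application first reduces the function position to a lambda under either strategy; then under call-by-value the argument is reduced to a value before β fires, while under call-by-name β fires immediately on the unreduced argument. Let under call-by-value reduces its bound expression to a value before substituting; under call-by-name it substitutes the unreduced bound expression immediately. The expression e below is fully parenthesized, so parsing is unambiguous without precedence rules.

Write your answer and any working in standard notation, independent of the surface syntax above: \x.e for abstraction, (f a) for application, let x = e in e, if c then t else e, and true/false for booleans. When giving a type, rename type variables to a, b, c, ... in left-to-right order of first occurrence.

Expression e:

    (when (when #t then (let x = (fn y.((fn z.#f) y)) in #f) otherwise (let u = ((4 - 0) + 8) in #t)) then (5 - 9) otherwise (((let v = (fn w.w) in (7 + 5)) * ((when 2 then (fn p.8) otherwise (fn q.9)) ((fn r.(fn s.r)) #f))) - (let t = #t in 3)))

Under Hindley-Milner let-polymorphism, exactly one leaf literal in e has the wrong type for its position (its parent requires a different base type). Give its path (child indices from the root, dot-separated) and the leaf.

Trace:
  unify Bool ~ Bool
\z._ : b -> Bool
y : a
  unify b -> Bool ~ a -> c
  unify b ~ a
  unify Bool ~ c
_ _ : Bool
\y._ : a -> Bool
let x : forall. a -> Bool
  unify Int ~ Int
  unify Int ~ Int
  unify Int ~ Int
  unify Int ~ Int
let u : Int
  unify Bool ~ Bool
  unify Bool ~ Bool
  unify Int ~ Int
  unify Int ~ Int
w : d
\w._ : d -> d
let v : forall. d -> d
  unify Int ~ Int
  unify Int ~ Int
  unify Int ~ Int
  unify Int ~ Bool
  FAIL: mismatch Int ~ Bool

Answer: 2.0.1.0.0 : 2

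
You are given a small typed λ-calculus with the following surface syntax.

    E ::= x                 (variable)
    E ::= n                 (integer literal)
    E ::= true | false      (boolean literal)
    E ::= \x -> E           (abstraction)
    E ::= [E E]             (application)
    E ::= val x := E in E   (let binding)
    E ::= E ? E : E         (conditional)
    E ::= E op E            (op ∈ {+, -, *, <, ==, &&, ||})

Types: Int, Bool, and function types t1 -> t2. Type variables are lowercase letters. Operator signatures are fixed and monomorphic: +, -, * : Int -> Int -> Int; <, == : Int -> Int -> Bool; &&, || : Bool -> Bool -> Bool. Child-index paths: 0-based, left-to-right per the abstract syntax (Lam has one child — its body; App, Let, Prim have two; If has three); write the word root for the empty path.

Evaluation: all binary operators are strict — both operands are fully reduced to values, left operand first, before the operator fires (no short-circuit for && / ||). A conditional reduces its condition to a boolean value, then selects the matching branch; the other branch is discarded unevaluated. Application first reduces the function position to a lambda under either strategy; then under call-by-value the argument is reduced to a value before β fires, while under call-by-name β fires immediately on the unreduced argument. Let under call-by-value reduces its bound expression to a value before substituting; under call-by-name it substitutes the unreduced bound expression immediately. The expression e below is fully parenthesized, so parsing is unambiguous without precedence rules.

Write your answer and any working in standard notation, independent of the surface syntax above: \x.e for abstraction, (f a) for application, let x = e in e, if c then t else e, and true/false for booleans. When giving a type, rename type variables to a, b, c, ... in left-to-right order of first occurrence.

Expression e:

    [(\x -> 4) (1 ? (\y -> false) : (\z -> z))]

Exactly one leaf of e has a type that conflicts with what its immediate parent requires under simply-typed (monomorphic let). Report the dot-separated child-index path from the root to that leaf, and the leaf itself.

Derivation:
\x._ : a -> Int
  unify Int ~ Bool
  FAIL: mismatch Int ~ Bool

Answer: 1.0 : 1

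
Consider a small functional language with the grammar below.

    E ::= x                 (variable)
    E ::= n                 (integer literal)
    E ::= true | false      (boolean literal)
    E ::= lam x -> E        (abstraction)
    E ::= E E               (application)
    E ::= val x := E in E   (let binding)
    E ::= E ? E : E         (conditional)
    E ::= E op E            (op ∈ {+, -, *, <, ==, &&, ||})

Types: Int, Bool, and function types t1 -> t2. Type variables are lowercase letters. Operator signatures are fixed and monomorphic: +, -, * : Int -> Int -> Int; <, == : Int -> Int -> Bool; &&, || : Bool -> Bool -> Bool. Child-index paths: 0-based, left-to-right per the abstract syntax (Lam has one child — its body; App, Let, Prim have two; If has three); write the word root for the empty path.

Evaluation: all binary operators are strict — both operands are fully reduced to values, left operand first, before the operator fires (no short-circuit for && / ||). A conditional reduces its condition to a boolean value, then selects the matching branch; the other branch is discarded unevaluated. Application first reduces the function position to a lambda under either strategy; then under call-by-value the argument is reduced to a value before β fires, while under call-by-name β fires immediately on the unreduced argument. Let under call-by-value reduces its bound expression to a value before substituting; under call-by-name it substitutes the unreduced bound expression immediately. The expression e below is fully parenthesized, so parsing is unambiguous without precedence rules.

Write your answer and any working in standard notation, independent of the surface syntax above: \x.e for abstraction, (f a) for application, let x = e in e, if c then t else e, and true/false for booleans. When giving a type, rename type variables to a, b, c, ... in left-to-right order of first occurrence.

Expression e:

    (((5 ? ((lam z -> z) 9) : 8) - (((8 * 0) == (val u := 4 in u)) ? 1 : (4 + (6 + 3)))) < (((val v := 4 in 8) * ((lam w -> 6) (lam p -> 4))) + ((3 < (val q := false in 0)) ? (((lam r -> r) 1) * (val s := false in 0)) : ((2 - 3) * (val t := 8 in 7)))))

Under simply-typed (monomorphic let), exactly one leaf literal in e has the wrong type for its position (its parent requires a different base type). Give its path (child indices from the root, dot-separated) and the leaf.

Trace:
  unify Int ~ Bool
  FAIL: mismatch Int ~ Bool

Answer: 0.0.0 : 5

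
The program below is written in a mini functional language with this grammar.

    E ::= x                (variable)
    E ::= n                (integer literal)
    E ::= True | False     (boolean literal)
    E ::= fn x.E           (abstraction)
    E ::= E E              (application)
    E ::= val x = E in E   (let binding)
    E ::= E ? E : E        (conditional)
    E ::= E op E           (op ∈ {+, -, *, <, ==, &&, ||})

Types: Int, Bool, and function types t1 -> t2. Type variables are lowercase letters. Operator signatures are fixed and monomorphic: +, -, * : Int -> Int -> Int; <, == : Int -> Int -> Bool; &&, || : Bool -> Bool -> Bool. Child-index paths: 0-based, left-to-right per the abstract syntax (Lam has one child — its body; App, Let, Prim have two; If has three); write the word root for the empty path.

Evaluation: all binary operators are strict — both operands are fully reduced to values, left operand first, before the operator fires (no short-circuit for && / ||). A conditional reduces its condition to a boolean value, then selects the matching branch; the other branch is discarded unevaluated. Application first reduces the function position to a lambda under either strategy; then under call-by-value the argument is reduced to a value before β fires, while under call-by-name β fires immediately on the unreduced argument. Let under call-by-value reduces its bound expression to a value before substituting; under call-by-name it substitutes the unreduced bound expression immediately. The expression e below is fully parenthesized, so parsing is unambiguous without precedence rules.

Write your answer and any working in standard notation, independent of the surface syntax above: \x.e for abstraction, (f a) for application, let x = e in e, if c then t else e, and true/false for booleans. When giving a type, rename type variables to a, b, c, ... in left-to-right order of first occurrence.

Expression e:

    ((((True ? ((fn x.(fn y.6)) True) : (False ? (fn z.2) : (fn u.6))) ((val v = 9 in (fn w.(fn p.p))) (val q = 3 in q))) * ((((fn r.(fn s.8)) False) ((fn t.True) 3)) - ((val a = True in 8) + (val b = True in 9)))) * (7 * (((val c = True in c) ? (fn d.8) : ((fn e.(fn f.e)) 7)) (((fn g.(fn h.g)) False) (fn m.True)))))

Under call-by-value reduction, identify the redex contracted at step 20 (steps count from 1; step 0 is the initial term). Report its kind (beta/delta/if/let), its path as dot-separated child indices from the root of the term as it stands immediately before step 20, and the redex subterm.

Answer: delta at 1 : (7 * 8)

Working:
step 0: ((((if true then ((\x.(\y.6)) true) else (if false then (\z.2) else (\u.6))) ((let v = 9 in (\w.(\p.p))) (let q = 3 in q))) * ((((\r.(\s.8)) false) ((\t.true) 3)) - ((let a = true in 8) + (let b = true in 9)))) * (7 * ((if (let c = true in c) then (\d.8) else ((\e.(\f.e)) 7)) (((\g.(\h.g)) false) (\m.true)))))
step 1: [if@0.0.0] (((((\x.(\y.6)) true) ((let v = 9 in (\w.(\p.p))) (let q = 3 in q))) * ((((\r.(\s.8)) false) ((\t.true) 3)) - ((let a = true in 8) + (let b = true in 9)))) * (7 * ((if (let c = true in c) then (\d.8) else ((\e.(\f.e)) 7)) (((\g.(\h.g)) false) (\m.true)))))
step 2: [beta@0.0.0] ((((\y.6) ((let v = 9 in (\w.(\p.p))) (let q = 3 in q))) * ((((\r.(\s.8)) false) ((\t.true) 3)) - ((let a = true in 8) + (let b = true in 9)))) * (7 * ((if (let c = true in c) then (\d.8) else ((\e.(\f.e)) 7)) (((\g.(\h.g)) false) (\m.true)))))
step 3: [let@0.0.1.0] ((((\y.6) ((\w.(\p.p)) (let q = 3 in q))) * ((((\r.(\s.8)) false) ((\t.true) 3)) - ((let a = true in 8) + (let b = true in 9)))) * (7 * ((if (let c = true in c) then (\d.8) else ((\e.(\f.e)) 7)) (((\g.(\h.g)) false) (\m.true)))))
step 4: [let@0.0.1.1] ((((\y.6) ((\w.(\p.p)) 3)) * ((((\r.(\s.8)) false) ((\t.true) 3)) - ((let a = true in 8) + (let b = true in 9)))) * (7 * ((if (let c = true in c) then (\d.8) else ((\e.(\f.e)) 7)) (((\g.(\h.g)) false) (\m.true)))))
step 5: [beta@0.0.1] ((((\y.6) (\p.p)) * ((((\r.(\s.8)) false) ((\t.true) 3)) - ((let a = true in 8) + (let b = true in 9)))) * (7 * ((if (let c = true in c) then (\d.8) else ((\e.(\f.e)) 7)) (((\g.(\h.g)) false) (\m.true)))))
step 6: [beta@0.0] ((6 * ((((\r.(\s.8)) false) ((\t.true) 3)) - ((let a = true in 8) + (let b = true in 9)))) * (7 * ((if (let c = true in c) then (\d.8) else ((\e.(\f.e)) 7)) (((\g.(\h.g)) false) (\m.true)))))
step 7: [beta@0.1.0.0] ((6 * (((\s.8) ((\t.true) 3)) - ((let a = true in 8) + (let b = true in 9)))) * (7 * ((if (let c = true in c) then (\d.8) else ((\e.(\f.e)) 7)) (((\g.(\h.g)) false) (\m.true)))))
step 8: [beta@0.1.0.1] ((6 * (((\s.8) true) - ((let a = true in 8) + (let b = true in 9)))) * (7 * ((if (let c = true in c) then (\d.8) else ((\e.(\f.e)) 7)) (((\g.(\h.g)) false) (\m.true)))))
step 9: [beta@0.1.0] ((6 * (8 - ((let a = true in 8) + (let b = true in 9)))) * (7 * ((if (let c = true in c) then (\d.8) else ((\e.(\f.e)) 7)) (((\g.(\h.g)) false) (\m.true)))))
step 10: [let@0.1.1.0] ((6 * (8 - (8 + (let b = true in 9)))) * (7 * ((if (let c = true in c) then (\d.8) else ((\e.(\f.e)) 7)) (((\g.(\h.g)) false) (\m.true)))))
step 11: [let@0.1.1.1] ((6 * (8 - (8 + 9))) * (7 * ((if (let c = true in c) then (\d.8) else ((\e.(\f.e)) 7)) (((\g.(\h.g)) false) (\m.true)))))
step 12: [delta@0.1.1] ((6 * (8 - 17)) * (7 * ((if (let c = true in c) then (\d.8) else ((\e.(\f.e)) 7)) (((\g.(\h.g)) false) (\m.true)))))
step 13: [delta@0.1] ((6 * -9) * (7 * ((if (let c = true in c) then (\d.8) else ((\e.(\f.e)) 7)) (((\g.(\h.g)) false) (\m.true)))))
step 14: [delta@0] (-54 * (7 * ((if (let c = true in c) then (\d.8) else ((\e.(\f.e)) 7)) (((\g.(\h.g)) false) (\m.true)))))
step 15: [let@1.1.0.0] (-54 * (7 * ((if true then (\d.8) else ((\e.(\f.e)) 7)) (((\g.(\h.g)) false) (\m.true)))))
step 16: [if@1.1.0] (-54 * (7 * ((\d.8) (((\g.(\h.g)) false) (\m.true)))))
step 17: [beta@1.1.1.0] (-54 * (7 * ((\d.8) ((\h.false) (\m.true)))))
step 18: [beta@1.1.1] (-54 * (7 * ((\d.8) false)))
step 19: [beta@1.1] (-54 * (7 * 8))
step 20: [delta@1] (-54 * 56)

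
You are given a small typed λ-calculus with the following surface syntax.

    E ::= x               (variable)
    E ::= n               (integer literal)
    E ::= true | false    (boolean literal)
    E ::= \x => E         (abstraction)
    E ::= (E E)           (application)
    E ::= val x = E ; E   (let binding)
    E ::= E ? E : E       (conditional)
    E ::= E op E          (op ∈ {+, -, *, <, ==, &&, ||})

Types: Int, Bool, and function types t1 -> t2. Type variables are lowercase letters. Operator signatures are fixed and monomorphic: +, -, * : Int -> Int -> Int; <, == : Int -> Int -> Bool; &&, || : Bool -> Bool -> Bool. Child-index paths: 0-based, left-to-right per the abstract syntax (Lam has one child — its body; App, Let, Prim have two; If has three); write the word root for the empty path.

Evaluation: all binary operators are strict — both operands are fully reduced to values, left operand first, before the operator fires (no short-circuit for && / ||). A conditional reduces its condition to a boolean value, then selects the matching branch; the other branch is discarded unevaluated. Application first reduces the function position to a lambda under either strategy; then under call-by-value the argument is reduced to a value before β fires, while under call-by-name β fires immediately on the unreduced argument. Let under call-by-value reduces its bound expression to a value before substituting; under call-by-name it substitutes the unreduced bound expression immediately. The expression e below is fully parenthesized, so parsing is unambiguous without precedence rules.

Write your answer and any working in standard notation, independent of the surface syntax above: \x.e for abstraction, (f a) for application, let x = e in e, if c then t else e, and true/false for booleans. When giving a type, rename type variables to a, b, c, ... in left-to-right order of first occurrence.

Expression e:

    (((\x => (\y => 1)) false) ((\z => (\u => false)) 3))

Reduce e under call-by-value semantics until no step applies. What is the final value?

Derivation:
step 0: (((\x.(\y.1)) false) ((\z.(\u.false)) 3))
step 1: [beta@0] ((\y.1) ((\z.(\u.false)) 3))
step 2: [beta@1] ((\y.1) (\u.false))
step 3: [beta@root] 1

Answer: 1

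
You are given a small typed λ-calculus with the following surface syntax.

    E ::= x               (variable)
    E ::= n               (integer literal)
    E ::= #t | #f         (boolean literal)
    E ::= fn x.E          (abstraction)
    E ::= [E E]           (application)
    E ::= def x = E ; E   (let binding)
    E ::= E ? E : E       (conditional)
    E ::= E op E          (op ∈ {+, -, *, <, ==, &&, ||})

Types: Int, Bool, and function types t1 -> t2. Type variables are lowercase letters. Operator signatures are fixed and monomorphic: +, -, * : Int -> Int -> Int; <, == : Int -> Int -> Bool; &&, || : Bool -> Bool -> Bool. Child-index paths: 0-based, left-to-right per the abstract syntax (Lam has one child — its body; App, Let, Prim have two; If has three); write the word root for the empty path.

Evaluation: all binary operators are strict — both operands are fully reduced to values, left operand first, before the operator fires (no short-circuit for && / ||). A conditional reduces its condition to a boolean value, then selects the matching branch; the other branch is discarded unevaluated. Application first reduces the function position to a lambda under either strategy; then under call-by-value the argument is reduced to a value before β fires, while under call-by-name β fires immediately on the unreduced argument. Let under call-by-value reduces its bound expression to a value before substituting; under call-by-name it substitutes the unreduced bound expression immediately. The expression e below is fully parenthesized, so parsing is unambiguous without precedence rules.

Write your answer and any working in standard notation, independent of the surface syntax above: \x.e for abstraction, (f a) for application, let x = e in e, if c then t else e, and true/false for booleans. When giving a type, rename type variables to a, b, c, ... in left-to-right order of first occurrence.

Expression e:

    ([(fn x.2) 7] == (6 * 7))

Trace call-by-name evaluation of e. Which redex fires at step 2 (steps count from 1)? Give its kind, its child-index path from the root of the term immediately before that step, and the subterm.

Answer: delta at 1 : (6 * 7)

Trace:
step 0: (((\x.2) 7) == (6 * 7))
step 1: [beta@0] (2 == (6 * 7))
step 2: [delta@1] (2 == 42)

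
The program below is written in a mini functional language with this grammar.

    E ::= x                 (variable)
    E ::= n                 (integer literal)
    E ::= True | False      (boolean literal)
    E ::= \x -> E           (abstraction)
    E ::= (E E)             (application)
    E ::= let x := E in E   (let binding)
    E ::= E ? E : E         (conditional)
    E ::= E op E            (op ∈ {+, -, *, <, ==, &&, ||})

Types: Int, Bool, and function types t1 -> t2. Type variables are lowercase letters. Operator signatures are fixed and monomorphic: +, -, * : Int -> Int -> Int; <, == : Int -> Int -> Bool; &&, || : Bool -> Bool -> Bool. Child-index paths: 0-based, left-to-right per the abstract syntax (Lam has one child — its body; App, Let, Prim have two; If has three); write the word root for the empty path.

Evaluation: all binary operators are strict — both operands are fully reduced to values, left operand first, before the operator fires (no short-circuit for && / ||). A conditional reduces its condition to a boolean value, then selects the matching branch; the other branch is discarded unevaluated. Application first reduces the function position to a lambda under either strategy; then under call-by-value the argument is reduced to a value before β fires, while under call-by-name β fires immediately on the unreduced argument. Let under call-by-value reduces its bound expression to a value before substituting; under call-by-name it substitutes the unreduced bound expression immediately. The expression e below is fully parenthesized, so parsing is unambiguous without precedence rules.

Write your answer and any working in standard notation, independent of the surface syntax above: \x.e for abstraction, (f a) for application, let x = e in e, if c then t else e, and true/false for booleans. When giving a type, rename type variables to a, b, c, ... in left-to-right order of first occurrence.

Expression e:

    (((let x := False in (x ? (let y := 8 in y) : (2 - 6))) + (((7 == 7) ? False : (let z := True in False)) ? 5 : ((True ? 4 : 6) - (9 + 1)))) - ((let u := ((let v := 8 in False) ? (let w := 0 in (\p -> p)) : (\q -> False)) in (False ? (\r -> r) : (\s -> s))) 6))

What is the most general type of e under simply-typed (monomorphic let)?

Answer: Int

Trace:
let x : Bool
x : Bool
  unify Bool ~ Bool
let y : Int
y : Int
  unify Int ~ Int
  unify Int ~ Int
  unify Int ~ Int
  unify Int ~ Int
  unify Int ~ Int
  unify Int ~ Int
  unify Bool ~ Bool
let z : Bool
  unify Bool ~ Bool
  unify Bool ~ Bool
  unify Bool ~ Bool
  unify Int ~ Int
  unify Int ~ Int
  unify Int ~ Int
  unify Int ~ Int
  unify Int ~ Int
  unify Int ~ Int
  unify Int ~ Int
  unify Int ~ Int
let v : Int
  unify Bool ~ Bool
let w : Int
p : a
\p._ : a -> a
\q._ : b -> Bool
  unify a -> a ~ b -> Bool
  unify a ~ b
  unify b ~ Bool
let u : Bool -> Bool
  unify Bool ~ Bool
r : c
\r._ : c -> c
s : d
\s._ : d -> d
  unify c -> c ~ d -> d
  unify c ~ d
  unify d ~ d
  unify d -> d ~ Int -> e
  unify d ~ Int
  unify Int ~ e
_ _ : Int
  unify Int ~ Int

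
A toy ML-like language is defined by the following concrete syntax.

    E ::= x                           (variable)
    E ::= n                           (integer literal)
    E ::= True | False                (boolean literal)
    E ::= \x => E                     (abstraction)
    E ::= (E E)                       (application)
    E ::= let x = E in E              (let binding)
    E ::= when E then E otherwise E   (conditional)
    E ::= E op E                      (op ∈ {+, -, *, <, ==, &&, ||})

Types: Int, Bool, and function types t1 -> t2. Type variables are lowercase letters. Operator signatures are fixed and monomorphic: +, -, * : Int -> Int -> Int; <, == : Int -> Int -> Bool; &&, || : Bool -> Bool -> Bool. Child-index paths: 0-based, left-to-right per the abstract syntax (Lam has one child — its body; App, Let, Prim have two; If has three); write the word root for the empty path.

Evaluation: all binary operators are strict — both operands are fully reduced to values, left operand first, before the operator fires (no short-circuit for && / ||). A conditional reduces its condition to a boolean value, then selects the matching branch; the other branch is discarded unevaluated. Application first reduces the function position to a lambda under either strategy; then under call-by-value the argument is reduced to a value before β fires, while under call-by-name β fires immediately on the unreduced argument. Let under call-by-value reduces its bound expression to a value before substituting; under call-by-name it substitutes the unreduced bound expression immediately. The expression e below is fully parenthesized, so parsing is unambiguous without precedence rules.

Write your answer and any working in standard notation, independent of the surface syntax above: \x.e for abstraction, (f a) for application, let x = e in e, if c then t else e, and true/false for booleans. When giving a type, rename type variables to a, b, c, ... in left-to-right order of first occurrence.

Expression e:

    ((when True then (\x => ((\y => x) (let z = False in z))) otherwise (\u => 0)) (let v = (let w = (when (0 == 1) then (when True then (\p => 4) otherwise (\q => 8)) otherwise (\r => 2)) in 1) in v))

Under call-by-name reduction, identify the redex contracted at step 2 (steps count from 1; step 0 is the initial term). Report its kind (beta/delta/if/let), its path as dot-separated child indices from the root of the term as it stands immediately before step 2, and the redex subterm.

Working:
step 0: ((if true then (\x.((\y.x) (let z = false in z))) else (\u.0)) (let v = (let w = (if (0 == 1) then (if true then (\p.4) else (\q.8)) else (\r.2)) in 1) in v))
step 1: [if@0] ((\x.((\y.x) (let z = false in z))) (let v = (let w = (if (0 == 1) then (if true then (\p.4) else (\q.8)) else (\r.2)) in 1) in v))
step 2: [beta@root] ((\y.(let v = (let w = (if (0 == 1) then (if true then (\p.4) else (\q.8)) else (\r.2)) in 1) in v)) (let z = false in z))

Answer: beta at root : ((\x.((\y.x) (let z = false in z))) (let v = (let w = (if (0 == 1) then (if true then (\p.4) else (\q.8)) else (\r.2)) in 1) in v))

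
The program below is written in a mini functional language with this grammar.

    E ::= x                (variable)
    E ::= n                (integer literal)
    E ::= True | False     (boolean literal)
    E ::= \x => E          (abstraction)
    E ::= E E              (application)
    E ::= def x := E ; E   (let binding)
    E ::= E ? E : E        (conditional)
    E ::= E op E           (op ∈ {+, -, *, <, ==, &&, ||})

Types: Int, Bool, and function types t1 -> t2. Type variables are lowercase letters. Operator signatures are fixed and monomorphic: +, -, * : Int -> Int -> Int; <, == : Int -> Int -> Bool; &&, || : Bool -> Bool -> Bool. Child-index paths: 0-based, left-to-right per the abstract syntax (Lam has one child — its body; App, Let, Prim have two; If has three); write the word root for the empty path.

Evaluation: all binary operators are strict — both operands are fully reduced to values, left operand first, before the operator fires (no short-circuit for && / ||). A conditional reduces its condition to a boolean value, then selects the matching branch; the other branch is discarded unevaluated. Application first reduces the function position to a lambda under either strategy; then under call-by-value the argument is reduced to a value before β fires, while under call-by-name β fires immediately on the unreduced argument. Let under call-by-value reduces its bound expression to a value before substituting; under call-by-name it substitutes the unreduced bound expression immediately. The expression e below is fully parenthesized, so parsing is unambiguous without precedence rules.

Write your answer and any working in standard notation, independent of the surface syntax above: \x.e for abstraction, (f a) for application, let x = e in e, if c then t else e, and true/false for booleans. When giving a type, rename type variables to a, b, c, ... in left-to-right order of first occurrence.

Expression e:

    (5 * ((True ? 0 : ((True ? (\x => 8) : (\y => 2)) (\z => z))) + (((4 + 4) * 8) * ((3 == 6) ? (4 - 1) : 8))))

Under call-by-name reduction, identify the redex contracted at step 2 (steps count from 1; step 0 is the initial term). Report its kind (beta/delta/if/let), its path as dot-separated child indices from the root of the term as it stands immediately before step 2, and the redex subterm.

Answer: delta at 1.1.0.0 : (4 + 4)

Working:
step 0: (5 * ((if true then 0 else ((if true then (\x.8) else (\y.2)) (\z.z))) + (((4 + 4) * 8) * (if (3 == 6) then (4 - 1) else 8))))
step 1: [if@1.0] (5 * (0 + (((4 + 4) * 8) * (if (3 == 6) then (4 - 1) else 8))))
step 2: [delta@1.1.0.0] (5 * (0 + ((8 * 8) * (if (3 == 6) then (4 - 1) else 8))))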